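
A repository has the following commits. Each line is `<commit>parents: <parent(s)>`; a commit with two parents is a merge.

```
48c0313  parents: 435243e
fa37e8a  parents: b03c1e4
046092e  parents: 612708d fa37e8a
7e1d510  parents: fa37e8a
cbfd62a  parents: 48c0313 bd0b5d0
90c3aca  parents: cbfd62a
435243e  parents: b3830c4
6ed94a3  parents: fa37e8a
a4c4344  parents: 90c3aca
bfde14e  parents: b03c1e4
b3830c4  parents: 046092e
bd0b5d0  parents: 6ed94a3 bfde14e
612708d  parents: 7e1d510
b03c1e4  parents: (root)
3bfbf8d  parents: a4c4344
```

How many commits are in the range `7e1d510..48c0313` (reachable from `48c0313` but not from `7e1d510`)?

5

Reachable from 48c0313: {046092e, 435243e, 48c0313, 612708d, 7e1d510, b03c1e4, b3830c4, fa37e8a}.
Reachable from 7e1d510: {7e1d510, b03c1e4, fa37e8a}.
In 48c0313's history but not 7e1d510's: {046092e, 435243e, 48c0313, 612708d, b3830c4} — 5 commits.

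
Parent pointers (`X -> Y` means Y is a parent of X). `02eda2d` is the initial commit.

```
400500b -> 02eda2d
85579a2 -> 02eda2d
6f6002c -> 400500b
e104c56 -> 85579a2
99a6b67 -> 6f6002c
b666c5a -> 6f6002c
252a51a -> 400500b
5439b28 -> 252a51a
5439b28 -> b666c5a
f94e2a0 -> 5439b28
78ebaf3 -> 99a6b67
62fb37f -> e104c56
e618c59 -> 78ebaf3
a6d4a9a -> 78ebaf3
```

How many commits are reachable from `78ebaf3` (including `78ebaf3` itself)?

Walking parent pointers from 78ebaf3: reachable set = {02eda2d, 400500b, 6f6002c, 78ebaf3, 99a6b67}.
That is 5 commits.

5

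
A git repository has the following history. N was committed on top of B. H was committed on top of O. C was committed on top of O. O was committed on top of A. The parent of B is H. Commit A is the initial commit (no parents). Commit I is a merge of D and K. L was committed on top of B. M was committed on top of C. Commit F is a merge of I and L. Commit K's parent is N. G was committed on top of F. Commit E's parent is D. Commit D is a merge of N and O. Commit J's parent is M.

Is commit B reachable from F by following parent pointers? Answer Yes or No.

Yes

Ancestors of F (commits reachable by following parents): {A, B, D, F, H, I, K, L, N, O}.
B is in that set, so it is an ancestor of F.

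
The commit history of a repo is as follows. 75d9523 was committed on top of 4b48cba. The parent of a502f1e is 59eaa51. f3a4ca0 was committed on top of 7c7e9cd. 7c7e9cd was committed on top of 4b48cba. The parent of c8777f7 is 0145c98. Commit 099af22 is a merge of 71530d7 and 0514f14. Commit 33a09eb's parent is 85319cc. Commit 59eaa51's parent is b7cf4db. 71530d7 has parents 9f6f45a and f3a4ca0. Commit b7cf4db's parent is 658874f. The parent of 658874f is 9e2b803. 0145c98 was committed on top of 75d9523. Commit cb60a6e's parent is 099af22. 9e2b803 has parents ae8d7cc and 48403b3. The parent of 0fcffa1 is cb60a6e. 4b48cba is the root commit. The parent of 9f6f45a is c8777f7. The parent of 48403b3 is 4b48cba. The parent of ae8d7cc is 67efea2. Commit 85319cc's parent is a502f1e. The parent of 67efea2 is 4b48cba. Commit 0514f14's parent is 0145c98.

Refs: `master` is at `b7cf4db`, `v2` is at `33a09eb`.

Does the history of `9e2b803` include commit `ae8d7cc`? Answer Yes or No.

Yes

Ancestors of 9e2b803 (commits reachable by following parents): {48403b3, 4b48cba, 67efea2, 9e2b803, ae8d7cc}.
ae8d7cc is in that set, so it is an ancestor of 9e2b803.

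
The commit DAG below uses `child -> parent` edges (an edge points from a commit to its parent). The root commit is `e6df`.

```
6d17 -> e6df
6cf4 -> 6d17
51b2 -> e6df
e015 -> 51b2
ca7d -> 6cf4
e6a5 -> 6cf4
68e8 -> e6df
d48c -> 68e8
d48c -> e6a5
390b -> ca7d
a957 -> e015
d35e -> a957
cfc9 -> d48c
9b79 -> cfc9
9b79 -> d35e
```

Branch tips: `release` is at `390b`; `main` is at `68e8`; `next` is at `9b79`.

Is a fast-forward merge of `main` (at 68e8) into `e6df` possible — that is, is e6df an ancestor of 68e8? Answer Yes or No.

Yes

A fast-forward from e6df to 68e8 is possible iff e6df is an ancestor of 68e8.
Ancestors of 68e8: {68e8, e6df}.
e6df is among them, so fast-forward is possible.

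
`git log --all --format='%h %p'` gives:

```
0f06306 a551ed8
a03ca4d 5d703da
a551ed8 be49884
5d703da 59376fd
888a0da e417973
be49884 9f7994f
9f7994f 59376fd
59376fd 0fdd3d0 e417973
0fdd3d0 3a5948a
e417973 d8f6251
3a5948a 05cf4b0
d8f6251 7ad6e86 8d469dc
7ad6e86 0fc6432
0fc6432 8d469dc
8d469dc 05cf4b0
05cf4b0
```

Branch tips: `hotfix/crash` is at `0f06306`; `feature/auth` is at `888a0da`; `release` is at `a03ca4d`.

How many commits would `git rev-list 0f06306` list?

13

Walking parent pointers from 0f06306: reachable set = {05cf4b0, 0f06306, 0fc6432, 0fdd3d0, 3a5948a, 59376fd, 7ad6e86, 8d469dc, 9f7994f, a551ed8, be49884, d8f6251, e417973}.
That is 13 commits.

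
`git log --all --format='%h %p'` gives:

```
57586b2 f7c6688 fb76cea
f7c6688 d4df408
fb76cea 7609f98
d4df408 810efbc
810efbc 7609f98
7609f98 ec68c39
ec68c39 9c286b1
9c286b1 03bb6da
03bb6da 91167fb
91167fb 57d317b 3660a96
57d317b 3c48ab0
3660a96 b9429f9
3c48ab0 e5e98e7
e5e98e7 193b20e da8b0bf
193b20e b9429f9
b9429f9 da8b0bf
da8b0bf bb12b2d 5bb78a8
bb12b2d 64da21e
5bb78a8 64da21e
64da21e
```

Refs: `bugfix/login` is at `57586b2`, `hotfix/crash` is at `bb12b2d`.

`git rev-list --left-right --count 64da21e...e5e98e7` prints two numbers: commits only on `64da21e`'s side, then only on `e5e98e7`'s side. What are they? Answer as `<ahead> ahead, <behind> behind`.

Reachable from 64da21e: {64da21e}.
Reachable from e5e98e7: {193b20e, 5bb78a8, 64da21e, b9429f9, bb12b2d, da8b0bf, e5e98e7}.
Only in 64da21e's history (ahead): {} — 0.
Only in e5e98e7's history (behind): {193b20e, 5bb78a8, b9429f9, bb12b2d, da8b0bf, e5e98e7} — 6.

0 ahead, 6 behind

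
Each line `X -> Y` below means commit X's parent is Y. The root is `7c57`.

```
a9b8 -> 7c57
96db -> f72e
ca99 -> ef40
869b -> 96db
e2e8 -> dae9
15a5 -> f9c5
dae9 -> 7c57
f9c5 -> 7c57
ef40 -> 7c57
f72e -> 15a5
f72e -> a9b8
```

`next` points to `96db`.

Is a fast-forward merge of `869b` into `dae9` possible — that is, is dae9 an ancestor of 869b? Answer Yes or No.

A fast-forward from dae9 to 869b is possible iff dae9 is an ancestor of 869b.
Ancestors of 869b: {15a5, 7c57, 869b, 96db, a9b8, f72e, f9c5}.
dae9 is not among them, so fast-forward is not possible.

No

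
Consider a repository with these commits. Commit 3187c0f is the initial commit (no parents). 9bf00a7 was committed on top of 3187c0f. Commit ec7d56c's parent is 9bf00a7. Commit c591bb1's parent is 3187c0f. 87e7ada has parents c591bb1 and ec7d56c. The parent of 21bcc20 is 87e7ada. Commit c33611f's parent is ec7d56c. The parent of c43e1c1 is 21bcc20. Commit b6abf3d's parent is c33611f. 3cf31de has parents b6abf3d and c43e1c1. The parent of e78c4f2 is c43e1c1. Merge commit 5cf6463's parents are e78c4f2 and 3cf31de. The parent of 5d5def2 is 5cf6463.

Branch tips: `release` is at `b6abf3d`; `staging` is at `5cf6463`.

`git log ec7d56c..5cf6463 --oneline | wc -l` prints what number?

Reachable from 5cf6463: {21bcc20, 3187c0f, 3cf31de, 5cf6463, 87e7ada, 9bf00a7, b6abf3d, c33611f, c43e1c1, c591bb1, e78c4f2, ec7d56c}.
Reachable from ec7d56c: {3187c0f, 9bf00a7, ec7d56c}.
In 5cf6463's history but not ec7d56c's: {21bcc20, 3cf31de, 5cf6463, 87e7ada, b6abf3d, c33611f, c43e1c1, c591bb1, e78c4f2} — 9 commits.

9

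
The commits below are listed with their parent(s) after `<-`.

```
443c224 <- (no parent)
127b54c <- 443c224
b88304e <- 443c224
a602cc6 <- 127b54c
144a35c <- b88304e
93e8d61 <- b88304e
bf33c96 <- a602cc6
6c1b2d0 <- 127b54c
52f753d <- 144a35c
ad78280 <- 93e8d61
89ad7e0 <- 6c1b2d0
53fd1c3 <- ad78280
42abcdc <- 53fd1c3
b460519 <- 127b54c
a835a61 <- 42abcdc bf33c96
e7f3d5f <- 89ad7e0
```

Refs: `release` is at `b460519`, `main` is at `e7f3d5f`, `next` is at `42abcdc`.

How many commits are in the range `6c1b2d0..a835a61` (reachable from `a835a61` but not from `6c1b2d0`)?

Reachable from a835a61: {127b54c, 42abcdc, 443c224, 53fd1c3, 93e8d61, a602cc6, a835a61, ad78280, b88304e, bf33c96}.
Reachable from 6c1b2d0: {127b54c, 443c224, 6c1b2d0}.
In a835a61's history but not 6c1b2d0's: {42abcdc, 53fd1c3, 93e8d61, a602cc6, a835a61, ad78280, b88304e, bf33c96} — 8 commits.

8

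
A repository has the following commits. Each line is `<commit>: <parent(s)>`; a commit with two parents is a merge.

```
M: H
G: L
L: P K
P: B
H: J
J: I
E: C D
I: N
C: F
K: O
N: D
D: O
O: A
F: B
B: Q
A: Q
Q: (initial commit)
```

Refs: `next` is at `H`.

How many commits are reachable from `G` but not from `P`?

5

Reachable from G: {A, B, G, K, L, O, P, Q}.
Reachable from P: {B, P, Q}.
In G's history but not P's: {A, G, K, L, O} — 5 commits.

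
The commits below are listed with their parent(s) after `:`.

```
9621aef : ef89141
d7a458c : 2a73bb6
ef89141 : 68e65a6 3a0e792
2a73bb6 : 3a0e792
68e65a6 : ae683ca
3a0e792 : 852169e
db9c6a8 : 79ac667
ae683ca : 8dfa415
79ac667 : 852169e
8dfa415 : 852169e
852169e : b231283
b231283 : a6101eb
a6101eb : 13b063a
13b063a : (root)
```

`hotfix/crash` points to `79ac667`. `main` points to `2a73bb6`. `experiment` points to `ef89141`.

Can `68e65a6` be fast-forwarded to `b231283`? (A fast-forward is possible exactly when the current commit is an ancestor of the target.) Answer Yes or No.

No

A fast-forward from 68e65a6 to b231283 is possible iff 68e65a6 is an ancestor of b231283.
Ancestors of b231283: {13b063a, a6101eb, b231283}.
68e65a6 is not among them, so fast-forward is not possible.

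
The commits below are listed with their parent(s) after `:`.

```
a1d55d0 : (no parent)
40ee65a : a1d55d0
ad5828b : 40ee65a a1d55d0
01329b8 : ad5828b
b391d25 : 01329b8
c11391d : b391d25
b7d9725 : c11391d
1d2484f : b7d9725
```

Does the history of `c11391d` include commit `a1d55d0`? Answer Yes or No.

Yes

Ancestors of c11391d (commits reachable by following parents): {01329b8, 40ee65a, a1d55d0, ad5828b, b391d25, c11391d}.
a1d55d0 is in that set, so it is an ancestor of c11391d.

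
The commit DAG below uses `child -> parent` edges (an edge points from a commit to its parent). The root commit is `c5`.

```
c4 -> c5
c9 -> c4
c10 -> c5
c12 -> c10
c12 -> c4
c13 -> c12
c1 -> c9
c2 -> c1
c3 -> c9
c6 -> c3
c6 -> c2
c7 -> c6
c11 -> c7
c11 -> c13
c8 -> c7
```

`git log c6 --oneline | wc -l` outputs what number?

7

Walking parent pointers from c6: reachable set = {c1, c2, c3, c4, c5, c6, c9}.
That is 7 commits.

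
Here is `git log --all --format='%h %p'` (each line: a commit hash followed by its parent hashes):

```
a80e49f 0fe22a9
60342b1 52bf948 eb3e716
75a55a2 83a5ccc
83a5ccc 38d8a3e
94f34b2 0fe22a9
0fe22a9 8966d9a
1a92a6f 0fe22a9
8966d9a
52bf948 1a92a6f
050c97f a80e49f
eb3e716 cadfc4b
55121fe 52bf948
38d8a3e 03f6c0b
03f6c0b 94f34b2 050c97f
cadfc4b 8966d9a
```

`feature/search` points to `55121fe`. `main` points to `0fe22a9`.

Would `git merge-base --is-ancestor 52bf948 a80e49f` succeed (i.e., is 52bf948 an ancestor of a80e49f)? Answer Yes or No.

Ancestors of a80e49f: {0fe22a9, 8966d9a, a80e49f}.
52bf948 is not in that set, so it is not an ancestor of a80e49f.

No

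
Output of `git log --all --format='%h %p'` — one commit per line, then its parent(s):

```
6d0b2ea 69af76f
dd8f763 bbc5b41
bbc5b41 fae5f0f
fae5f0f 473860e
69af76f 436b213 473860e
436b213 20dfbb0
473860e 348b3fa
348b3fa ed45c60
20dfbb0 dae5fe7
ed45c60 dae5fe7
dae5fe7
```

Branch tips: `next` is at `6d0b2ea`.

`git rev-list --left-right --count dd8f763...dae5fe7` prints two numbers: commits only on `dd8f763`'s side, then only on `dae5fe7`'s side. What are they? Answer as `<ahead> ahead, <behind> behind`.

Reachable from dd8f763: {348b3fa, 473860e, bbc5b41, dae5fe7, dd8f763, ed45c60, fae5f0f}.
Reachable from dae5fe7: {dae5fe7}.
Only in dd8f763's history (ahead): {348b3fa, 473860e, bbc5b41, dd8f763, ed45c60, fae5f0f} — 6.
Only in dae5fe7's history (behind): {} — 0.

6 ahead, 0 behind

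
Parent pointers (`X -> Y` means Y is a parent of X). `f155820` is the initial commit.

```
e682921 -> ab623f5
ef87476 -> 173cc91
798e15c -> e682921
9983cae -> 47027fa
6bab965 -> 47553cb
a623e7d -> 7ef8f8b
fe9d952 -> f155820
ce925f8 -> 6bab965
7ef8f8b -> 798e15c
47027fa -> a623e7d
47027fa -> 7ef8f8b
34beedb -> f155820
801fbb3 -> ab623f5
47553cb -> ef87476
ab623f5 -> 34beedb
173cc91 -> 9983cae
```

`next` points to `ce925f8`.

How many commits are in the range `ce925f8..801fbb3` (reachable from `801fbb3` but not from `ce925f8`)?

1

Reachable from 801fbb3: {34beedb, 801fbb3, ab623f5, f155820}.
Reachable from ce925f8: {173cc91, 34beedb, 47027fa, 47553cb, 6bab965, 798e15c, 7ef8f8b, 9983cae, a623e7d, ab623f5, ce925f8, e682921, ef87476, f155820}.
In 801fbb3's history but not ce925f8's: {801fbb3} — 1 commit.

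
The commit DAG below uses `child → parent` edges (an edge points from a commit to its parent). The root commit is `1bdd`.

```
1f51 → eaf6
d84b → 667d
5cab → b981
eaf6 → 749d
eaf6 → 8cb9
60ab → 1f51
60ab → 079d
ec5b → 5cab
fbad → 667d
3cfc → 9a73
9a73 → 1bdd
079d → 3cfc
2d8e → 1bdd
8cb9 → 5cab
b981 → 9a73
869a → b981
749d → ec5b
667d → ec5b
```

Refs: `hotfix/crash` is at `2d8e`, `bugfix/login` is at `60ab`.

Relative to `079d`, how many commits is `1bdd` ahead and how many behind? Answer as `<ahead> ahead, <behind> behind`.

Reachable from 1bdd: {1bdd}.
Reachable from 079d: {079d, 1bdd, 3cfc, 9a73}.
Only in 1bdd's history (ahead): {} — 0.
Only in 079d's history (behind): {079d, 3cfc, 9a73} — 3.

0 ahead, 3 behind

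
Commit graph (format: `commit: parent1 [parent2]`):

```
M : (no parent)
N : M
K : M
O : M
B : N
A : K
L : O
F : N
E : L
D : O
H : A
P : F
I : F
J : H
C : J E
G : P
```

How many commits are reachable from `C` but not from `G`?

8

Reachable from C: {A, C, E, H, J, K, L, M, O}.
Reachable from G: {F, G, M, N, P}.
In C's history but not G's: {A, C, E, H, J, K, L, O} — 8 commits.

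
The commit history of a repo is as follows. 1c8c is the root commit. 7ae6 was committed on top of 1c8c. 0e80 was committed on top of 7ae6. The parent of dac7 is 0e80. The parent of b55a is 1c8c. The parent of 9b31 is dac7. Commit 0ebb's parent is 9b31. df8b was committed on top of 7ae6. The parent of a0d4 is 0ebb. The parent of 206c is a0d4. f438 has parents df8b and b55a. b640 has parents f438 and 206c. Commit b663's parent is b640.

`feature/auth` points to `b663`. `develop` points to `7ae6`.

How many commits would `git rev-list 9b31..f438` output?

Reachable from f438: {1c8c, 7ae6, b55a, df8b, f438}.
Reachable from 9b31: {0e80, 1c8c, 7ae6, 9b31, dac7}.
In f438's history but not 9b31's: {b55a, df8b, f438} — 3 commits.

3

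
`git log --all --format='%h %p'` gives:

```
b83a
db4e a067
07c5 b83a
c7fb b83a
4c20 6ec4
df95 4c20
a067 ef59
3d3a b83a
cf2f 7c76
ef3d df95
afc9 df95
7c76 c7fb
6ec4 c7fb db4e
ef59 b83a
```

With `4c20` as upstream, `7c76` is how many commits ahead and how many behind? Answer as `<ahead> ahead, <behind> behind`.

Reachable from 7c76: {7c76, b83a, c7fb}.
Reachable from 4c20: {4c20, 6ec4, a067, b83a, c7fb, db4e, ef59}.
Only in 7c76's history (ahead): {7c76} — 1.
Only in 4c20's history (behind): {4c20, 6ec4, a067, db4e, ef59} — 5.

1 ahead, 5 behind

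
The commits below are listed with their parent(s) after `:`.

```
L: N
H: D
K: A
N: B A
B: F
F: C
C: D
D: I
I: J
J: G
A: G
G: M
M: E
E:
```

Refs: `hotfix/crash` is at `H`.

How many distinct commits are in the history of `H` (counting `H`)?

7

Walking parent pointers from H: reachable set = {D, E, G, H, I, J, M}.
That is 7 commits.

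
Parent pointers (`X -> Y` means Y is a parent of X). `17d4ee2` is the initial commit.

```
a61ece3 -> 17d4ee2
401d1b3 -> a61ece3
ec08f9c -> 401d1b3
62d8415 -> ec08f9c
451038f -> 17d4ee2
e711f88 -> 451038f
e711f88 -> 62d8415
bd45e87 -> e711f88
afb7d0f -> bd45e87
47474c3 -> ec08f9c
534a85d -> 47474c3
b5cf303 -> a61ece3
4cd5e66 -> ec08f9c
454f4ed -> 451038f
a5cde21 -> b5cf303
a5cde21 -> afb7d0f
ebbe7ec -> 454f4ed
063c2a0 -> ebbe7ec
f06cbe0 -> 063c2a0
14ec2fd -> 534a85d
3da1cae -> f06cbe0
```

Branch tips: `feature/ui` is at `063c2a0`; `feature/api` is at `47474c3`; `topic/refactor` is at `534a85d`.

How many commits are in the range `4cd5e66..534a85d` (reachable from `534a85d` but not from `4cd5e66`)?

Reachable from 534a85d: {17d4ee2, 401d1b3, 47474c3, 534a85d, a61ece3, ec08f9c}.
Reachable from 4cd5e66: {17d4ee2, 401d1b3, 4cd5e66, a61ece3, ec08f9c}.
In 534a85d's history but not 4cd5e66's: {47474c3, 534a85d} — 2 commits.

2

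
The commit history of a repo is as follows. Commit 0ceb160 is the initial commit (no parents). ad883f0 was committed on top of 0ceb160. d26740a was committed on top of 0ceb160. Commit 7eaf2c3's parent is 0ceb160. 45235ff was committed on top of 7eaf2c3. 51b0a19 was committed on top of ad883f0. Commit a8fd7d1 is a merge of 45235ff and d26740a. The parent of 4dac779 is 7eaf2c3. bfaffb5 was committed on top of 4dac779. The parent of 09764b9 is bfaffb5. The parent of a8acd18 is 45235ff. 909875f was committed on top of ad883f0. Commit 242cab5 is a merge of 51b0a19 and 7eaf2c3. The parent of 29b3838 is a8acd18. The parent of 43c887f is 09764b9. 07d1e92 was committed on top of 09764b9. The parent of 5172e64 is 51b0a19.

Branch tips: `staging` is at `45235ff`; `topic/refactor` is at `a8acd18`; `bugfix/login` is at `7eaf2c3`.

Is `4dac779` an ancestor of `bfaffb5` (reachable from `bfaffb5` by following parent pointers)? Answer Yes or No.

Yes

Ancestors of bfaffb5 (commits reachable by following parents): {0ceb160, 4dac779, 7eaf2c3, bfaffb5}.
4dac779 is in that set, so it is an ancestor of bfaffb5.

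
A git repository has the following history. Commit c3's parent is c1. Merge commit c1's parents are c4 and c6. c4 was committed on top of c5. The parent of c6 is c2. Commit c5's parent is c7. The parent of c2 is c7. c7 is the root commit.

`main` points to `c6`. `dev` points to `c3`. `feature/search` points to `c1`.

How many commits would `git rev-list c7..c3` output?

6

Reachable from c3: {c1, c2, c3, c4, c5, c6, c7}.
Reachable from c7: {c7}.
In c3's history but not c7's: {c1, c2, c3, c4, c5, c6} — 6 commits.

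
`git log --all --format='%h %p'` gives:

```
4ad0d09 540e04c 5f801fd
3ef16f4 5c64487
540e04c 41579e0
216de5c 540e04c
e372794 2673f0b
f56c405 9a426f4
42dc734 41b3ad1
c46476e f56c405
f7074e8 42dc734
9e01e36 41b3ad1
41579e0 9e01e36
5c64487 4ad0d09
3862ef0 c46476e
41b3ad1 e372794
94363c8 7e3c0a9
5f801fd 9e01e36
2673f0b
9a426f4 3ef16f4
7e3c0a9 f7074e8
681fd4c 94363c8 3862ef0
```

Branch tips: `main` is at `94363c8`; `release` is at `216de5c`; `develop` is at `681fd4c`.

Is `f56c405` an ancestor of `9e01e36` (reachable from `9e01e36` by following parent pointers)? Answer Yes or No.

No

Ancestors of 9e01e36: {2673f0b, 41b3ad1, 9e01e36, e372794}.
f56c405 is not in that set, so it is not an ancestor of 9e01e36.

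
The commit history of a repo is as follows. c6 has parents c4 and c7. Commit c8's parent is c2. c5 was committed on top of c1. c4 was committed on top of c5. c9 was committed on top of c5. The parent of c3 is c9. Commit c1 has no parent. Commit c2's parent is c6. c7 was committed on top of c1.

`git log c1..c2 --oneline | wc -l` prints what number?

5

Reachable from c2: {c1, c2, c4, c5, c6, c7}.
Reachable from c1: {c1}.
In c2's history but not c1's: {c2, c4, c5, c6, c7} — 5 commits.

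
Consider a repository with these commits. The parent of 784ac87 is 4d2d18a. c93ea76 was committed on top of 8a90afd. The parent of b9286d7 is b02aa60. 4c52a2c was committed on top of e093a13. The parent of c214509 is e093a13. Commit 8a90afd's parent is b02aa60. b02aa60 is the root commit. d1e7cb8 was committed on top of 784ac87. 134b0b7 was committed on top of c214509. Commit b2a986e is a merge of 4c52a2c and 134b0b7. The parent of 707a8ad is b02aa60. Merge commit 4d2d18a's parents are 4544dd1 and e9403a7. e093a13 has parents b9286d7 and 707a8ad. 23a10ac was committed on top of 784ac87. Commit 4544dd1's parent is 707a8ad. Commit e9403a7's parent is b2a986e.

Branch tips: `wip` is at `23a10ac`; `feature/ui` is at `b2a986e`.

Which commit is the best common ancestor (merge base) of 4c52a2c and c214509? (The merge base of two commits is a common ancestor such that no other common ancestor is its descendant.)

Ancestors of 4c52a2c: {4c52a2c, 707a8ad, b02aa60, b9286d7, e093a13}.
Ancestors of c214509: {707a8ad, b02aa60, b9286d7, c214509, e093a13}.
Common ancestors: {707a8ad, b02aa60, b9286d7, e093a13}.
Among these, e093a13 is not an ancestor of any other common ancestor — it is the merge base.

e093a13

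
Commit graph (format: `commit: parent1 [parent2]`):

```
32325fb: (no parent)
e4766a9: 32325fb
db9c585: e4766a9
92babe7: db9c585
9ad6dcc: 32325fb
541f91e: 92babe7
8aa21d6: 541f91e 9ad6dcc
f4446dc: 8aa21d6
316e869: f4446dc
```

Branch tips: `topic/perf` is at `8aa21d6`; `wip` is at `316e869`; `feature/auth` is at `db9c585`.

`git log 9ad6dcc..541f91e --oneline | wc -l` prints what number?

Reachable from 541f91e: {32325fb, 541f91e, 92babe7, db9c585, e4766a9}.
Reachable from 9ad6dcc: {32325fb, 9ad6dcc}.
In 541f91e's history but not 9ad6dcc's: {541f91e, 92babe7, db9c585, e4766a9} — 4 commits.

4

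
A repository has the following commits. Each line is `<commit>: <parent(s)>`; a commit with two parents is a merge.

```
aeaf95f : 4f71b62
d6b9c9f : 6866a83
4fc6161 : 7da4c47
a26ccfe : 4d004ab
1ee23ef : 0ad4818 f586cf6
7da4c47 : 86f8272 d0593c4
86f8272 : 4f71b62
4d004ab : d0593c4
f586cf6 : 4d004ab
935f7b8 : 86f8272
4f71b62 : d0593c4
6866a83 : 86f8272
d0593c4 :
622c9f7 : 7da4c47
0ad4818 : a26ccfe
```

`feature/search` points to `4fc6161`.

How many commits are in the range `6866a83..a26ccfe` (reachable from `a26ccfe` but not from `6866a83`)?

Reachable from a26ccfe: {4d004ab, a26ccfe, d0593c4}.
Reachable from 6866a83: {4f71b62, 6866a83, 86f8272, d0593c4}.
In a26ccfe's history but not 6866a83's: {4d004ab, a26ccfe} — 2 commits.

2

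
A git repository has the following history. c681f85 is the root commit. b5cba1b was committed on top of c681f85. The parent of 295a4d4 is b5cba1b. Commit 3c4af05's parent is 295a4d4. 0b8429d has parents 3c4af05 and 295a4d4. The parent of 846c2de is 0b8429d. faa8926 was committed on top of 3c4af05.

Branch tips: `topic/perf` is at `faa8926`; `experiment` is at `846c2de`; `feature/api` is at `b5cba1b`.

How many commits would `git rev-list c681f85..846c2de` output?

Reachable from 846c2de: {0b8429d, 295a4d4, 3c4af05, 846c2de, b5cba1b, c681f85}.
Reachable from c681f85: {c681f85}.
In 846c2de's history but not c681f85's: {0b8429d, 295a4d4, 3c4af05, 846c2de, b5cba1b} — 5 commits.

5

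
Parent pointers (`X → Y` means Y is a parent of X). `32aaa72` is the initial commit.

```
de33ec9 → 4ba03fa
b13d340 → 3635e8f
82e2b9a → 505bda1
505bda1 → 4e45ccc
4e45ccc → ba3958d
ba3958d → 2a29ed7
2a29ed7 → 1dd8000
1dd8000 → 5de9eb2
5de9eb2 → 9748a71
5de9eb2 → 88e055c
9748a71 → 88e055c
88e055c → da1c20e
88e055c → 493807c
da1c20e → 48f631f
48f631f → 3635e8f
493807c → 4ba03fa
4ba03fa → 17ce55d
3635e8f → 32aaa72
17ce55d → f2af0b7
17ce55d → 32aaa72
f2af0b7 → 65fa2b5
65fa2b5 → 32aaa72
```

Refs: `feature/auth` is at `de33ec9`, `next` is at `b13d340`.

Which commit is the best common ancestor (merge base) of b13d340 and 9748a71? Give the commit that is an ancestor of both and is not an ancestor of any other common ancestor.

3635e8f

Ancestors of b13d340: {32aaa72, 3635e8f, b13d340}.
Ancestors of 9748a71: {17ce55d, 32aaa72, 3635e8f, 48f631f, 493807c, 4ba03fa, 65fa2b5, 88e055c, 9748a71, da1c20e, f2af0b7}.
Common ancestors: {32aaa72, 3635e8f}.
Among these, 3635e8f is not an ancestor of any other common ancestor — it is the merge base.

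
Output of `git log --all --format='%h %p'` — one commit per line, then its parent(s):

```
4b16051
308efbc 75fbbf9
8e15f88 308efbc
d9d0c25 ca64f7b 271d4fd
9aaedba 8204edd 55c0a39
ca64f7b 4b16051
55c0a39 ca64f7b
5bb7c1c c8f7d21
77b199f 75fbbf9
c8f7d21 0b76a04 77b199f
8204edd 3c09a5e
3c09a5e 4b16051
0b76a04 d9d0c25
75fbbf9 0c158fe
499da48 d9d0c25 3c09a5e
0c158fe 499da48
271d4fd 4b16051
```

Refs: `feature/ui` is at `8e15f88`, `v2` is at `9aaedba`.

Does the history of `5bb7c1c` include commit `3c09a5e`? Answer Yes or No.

Yes

Ancestors of 5bb7c1c (commits reachable by following parents): {0b76a04, 0c158fe, 271d4fd, 3c09a5e, 499da48, 4b16051, 5bb7c1c, 75fbbf9, 77b199f, c8f7d21, ca64f7b, d9d0c25}.
3c09a5e is in that set, so it is an ancestor of 5bb7c1c.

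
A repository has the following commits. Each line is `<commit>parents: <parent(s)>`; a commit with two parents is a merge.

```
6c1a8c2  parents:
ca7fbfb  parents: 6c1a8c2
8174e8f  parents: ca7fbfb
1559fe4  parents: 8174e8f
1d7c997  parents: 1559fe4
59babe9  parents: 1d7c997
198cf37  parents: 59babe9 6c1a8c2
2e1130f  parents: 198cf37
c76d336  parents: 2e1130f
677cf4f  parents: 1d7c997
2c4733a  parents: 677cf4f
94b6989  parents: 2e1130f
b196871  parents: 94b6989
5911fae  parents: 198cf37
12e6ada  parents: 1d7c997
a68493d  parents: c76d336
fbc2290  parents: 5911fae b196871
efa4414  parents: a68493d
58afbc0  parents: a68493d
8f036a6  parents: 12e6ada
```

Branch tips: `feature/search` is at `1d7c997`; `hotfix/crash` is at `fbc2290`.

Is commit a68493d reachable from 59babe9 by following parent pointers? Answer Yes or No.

Ancestors of 59babe9: {1559fe4, 1d7c997, 59babe9, 6c1a8c2, 8174e8f, ca7fbfb}.
a68493d is not in that set, so it is not an ancestor of 59babe9.

No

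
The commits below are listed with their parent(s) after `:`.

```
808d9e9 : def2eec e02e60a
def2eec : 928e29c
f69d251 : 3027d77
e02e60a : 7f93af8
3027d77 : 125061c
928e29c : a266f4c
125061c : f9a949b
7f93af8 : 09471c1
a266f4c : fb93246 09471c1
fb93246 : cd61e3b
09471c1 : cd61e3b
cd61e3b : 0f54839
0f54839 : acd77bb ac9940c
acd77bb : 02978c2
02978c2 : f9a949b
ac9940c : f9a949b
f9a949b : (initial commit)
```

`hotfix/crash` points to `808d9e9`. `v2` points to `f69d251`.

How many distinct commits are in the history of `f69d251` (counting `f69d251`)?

4

Walking parent pointers from f69d251: reachable set = {125061c, 3027d77, f69d251, f9a949b}.
That is 4 commits.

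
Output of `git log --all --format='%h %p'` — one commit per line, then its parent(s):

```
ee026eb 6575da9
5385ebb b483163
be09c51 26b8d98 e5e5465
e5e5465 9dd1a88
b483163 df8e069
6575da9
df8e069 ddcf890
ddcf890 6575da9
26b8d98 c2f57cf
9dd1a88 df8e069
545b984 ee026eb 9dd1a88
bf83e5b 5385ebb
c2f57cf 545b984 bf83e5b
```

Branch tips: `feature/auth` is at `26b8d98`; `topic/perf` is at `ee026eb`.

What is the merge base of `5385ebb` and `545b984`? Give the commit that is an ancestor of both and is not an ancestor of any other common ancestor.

df8e069

Ancestors of 5385ebb: {5385ebb, 6575da9, b483163, ddcf890, df8e069}.
Ancestors of 545b984: {545b984, 6575da9, 9dd1a88, ddcf890, df8e069, ee026eb}.
Common ancestors: {6575da9, ddcf890, df8e069}.
Among these, df8e069 is not an ancestor of any other common ancestor — it is the merge base.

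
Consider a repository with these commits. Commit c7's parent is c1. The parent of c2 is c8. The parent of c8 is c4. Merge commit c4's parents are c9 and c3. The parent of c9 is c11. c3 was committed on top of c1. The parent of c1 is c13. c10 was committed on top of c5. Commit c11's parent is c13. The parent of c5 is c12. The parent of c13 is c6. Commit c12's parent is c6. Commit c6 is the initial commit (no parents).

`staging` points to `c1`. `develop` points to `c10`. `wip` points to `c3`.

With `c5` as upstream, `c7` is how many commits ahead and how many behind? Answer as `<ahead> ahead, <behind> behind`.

Reachable from c7: {c1, c13, c6, c7}.
Reachable from c5: {c12, c5, c6}.
Only in c7's history (ahead): {c1, c13, c7} — 3.
Only in c5's history (behind): {c12, c5} — 2.

3 ahead, 2 behind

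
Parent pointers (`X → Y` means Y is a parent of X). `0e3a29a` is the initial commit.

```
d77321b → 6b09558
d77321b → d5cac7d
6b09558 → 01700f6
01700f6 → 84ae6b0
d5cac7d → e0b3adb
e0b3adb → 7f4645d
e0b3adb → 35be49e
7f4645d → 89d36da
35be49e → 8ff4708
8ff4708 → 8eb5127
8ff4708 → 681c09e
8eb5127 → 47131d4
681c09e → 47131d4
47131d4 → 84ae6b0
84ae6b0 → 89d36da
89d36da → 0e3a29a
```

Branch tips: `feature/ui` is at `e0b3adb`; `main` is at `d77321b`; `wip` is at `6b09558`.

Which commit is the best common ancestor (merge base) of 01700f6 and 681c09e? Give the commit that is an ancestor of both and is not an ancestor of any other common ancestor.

Ancestors of 01700f6: {01700f6, 0e3a29a, 84ae6b0, 89d36da}.
Ancestors of 681c09e: {0e3a29a, 47131d4, 681c09e, 84ae6b0, 89d36da}.
Common ancestors: {0e3a29a, 84ae6b0, 89d36da}.
Among these, 84ae6b0 is not an ancestor of any other common ancestor — it is the merge base.

84ae6b0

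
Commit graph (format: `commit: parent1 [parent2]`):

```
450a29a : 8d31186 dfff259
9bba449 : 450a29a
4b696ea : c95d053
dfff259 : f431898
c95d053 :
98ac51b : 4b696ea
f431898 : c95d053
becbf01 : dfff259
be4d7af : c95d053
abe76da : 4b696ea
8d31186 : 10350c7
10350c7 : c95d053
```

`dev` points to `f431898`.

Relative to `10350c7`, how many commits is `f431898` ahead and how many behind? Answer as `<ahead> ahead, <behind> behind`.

Reachable from f431898: {c95d053, f431898}.
Reachable from 10350c7: {10350c7, c95d053}.
Only in f431898's history (ahead): {f431898} — 1.
Only in 10350c7's history (behind): {10350c7} — 1.

1 ahead, 1 behind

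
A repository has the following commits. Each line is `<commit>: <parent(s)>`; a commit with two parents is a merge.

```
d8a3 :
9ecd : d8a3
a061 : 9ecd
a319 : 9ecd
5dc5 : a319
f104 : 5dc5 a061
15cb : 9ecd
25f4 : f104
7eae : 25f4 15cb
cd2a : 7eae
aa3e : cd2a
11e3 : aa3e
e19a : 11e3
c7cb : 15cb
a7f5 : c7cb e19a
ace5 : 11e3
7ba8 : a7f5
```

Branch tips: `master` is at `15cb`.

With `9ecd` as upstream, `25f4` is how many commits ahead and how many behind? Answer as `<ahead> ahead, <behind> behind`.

Reachable from 25f4: {25f4, 5dc5, 9ecd, a061, a319, d8a3, f104}.
Reachable from 9ecd: {9ecd, d8a3}.
Only in 25f4's history (ahead): {25f4, 5dc5, a061, a319, f104} — 5.
Only in 9ecd's history (behind): {} — 0.

5 ahead, 0 behind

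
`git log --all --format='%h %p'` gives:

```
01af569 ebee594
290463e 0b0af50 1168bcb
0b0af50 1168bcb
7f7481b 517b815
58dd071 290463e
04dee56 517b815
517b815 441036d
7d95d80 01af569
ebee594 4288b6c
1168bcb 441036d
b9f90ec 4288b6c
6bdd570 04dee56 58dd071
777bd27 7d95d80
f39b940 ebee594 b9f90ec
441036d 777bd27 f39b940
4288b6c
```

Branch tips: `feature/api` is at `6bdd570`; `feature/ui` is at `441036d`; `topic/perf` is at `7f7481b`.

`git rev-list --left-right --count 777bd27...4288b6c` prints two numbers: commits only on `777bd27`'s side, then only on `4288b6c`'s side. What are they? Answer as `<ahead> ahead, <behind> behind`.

Reachable from 777bd27: {01af569, 4288b6c, 777bd27, 7d95d80, ebee594}.
Reachable from 4288b6c: {4288b6c}.
Only in 777bd27's history (ahead): {01af569, 777bd27, 7d95d80, ebee594} — 4.
Only in 4288b6c's history (behind): {} — 0.

4 ahead, 0 behind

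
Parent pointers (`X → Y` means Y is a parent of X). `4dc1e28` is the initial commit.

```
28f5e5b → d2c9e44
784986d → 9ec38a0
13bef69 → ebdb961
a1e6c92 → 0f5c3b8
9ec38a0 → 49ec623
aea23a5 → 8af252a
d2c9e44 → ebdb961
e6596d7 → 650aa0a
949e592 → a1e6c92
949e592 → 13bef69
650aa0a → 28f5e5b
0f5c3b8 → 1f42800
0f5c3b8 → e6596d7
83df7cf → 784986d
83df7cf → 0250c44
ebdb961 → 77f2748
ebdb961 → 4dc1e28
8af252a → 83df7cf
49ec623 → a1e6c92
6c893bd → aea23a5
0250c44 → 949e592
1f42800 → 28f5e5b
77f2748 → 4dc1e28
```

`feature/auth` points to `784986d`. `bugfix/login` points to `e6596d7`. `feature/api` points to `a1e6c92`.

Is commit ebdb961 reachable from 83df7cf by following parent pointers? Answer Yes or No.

Ancestors of 83df7cf (commits reachable by following parents): {0250c44, 0f5c3b8, 13bef69, 1f42800, 28f5e5b, 49ec623, 4dc1e28, 650aa0a, 77f2748, 784986d, 83df7cf, 949e592, 9ec38a0, a1e6c92, d2c9e44, e6596d7, ebdb961}.
ebdb961 is in that set, so it is an ancestor of 83df7cf.

Yes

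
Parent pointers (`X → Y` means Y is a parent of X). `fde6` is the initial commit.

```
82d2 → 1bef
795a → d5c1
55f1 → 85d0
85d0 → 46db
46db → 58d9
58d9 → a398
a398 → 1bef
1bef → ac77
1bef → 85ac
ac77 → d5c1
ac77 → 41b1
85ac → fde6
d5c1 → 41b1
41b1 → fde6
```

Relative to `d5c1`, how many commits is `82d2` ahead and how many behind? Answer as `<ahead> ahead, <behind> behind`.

Reachable from 82d2: {1bef, 41b1, 82d2, 85ac, ac77, d5c1, fde6}.
Reachable from d5c1: {41b1, d5c1, fde6}.
Only in 82d2's history (ahead): {1bef, 82d2, 85ac, ac77} — 4.
Only in d5c1's history (behind): {} — 0.

4 ahead, 0 behind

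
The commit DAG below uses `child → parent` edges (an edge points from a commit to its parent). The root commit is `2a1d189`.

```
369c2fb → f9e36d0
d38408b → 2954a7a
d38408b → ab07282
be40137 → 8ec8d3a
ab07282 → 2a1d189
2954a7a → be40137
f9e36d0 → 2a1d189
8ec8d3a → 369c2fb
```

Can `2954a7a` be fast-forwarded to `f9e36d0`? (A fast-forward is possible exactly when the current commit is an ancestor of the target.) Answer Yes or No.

A fast-forward from 2954a7a to f9e36d0 is possible iff 2954a7a is an ancestor of f9e36d0.
Ancestors of f9e36d0: {2a1d189, f9e36d0}.
2954a7a is not among them, so fast-forward is not possible.

No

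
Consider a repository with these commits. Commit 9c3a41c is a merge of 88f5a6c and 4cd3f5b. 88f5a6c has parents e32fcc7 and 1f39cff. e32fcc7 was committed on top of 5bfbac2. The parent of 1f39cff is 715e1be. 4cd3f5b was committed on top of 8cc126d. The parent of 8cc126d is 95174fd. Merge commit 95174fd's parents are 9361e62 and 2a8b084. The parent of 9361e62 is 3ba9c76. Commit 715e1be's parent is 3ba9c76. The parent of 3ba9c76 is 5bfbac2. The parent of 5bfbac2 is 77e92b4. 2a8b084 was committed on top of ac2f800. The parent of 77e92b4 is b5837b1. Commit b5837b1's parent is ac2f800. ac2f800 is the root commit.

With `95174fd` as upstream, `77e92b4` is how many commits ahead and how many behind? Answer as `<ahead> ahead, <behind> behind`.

0 ahead, 5 behind

Reachable from 77e92b4: {77e92b4, ac2f800, b5837b1}.
Reachable from 95174fd: {2a8b084, 3ba9c76, 5bfbac2, 77e92b4, 9361e62, 95174fd, ac2f800, b5837b1}.
Only in 77e92b4's history (ahead): {} — 0.
Only in 95174fd's history (behind): {2a8b084, 3ba9c76, 5bfbac2, 9361e62, 95174fd} — 5.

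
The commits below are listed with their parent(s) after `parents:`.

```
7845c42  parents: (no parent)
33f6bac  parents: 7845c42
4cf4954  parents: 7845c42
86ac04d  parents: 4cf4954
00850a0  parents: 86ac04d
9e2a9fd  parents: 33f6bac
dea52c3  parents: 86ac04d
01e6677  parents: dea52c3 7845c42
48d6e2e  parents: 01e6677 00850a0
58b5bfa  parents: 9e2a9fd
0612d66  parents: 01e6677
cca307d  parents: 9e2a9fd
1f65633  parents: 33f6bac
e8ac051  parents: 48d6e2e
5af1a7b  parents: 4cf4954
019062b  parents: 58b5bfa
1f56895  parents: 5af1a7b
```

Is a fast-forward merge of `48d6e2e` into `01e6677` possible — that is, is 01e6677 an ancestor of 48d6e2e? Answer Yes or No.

Yes

A fast-forward from 01e6677 to 48d6e2e is possible iff 01e6677 is an ancestor of 48d6e2e.
Ancestors of 48d6e2e: {00850a0, 01e6677, 48d6e2e, 4cf4954, 7845c42, 86ac04d, dea52c3}.
01e6677 is among them, so fast-forward is possible.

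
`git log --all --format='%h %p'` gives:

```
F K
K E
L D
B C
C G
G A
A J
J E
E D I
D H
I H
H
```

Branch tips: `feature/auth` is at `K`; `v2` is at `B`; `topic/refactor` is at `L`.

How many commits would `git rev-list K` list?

5

Walking parent pointers from K: reachable set = {D, E, H, I, K}.
That is 5 commits.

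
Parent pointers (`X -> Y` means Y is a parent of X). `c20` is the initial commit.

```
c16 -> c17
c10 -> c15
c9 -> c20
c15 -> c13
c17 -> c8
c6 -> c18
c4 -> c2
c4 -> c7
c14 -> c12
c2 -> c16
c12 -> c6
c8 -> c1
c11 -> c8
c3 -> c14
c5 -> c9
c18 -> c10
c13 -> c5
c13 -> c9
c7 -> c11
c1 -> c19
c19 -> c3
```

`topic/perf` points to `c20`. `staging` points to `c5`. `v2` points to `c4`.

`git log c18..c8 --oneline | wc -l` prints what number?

Reachable from c8: {c1, c10, c12, c13, c14, c15, c18, c19, c20, c3, c5, c6, c8, c9}.
Reachable from c18: {c10, c13, c15, c18, c20, c5, c9}.
In c8's history but not c18's: {c1, c12, c14, c19, c3, c6, c8} — 7 commits.

7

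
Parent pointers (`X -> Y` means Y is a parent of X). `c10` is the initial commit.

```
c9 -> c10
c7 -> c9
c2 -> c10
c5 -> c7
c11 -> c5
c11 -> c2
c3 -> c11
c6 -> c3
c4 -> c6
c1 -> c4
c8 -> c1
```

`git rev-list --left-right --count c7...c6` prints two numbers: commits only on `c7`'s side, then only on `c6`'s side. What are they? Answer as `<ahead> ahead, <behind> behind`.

0 ahead, 5 behind

Reachable from c7: {c10, c7, c9}.
Reachable from c6: {c10, c11, c2, c3, c5, c6, c7, c9}.
Only in c7's history (ahead): {} — 0.
Only in c6's history (behind): {c11, c2, c3, c5, c6} — 5.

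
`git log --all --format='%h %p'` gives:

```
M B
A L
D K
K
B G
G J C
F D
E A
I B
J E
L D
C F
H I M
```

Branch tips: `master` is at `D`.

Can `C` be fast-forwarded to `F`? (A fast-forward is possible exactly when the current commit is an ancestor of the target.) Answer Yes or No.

A fast-forward from C to F is possible iff C is an ancestor of F.
Ancestors of F: {D, F, K}.
C is not among them, so fast-forward is not possible.

No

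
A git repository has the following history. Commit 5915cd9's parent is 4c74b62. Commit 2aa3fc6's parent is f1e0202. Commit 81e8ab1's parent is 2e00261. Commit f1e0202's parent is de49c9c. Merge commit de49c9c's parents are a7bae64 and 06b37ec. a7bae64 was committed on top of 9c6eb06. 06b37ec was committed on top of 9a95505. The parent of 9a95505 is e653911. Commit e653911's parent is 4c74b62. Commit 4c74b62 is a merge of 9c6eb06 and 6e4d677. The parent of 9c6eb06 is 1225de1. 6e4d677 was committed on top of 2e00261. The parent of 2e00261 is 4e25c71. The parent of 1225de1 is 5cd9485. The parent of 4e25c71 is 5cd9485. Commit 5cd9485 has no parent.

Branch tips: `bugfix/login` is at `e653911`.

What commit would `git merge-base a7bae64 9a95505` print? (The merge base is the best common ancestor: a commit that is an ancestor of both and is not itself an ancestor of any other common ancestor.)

Ancestors of a7bae64: {1225de1, 5cd9485, 9c6eb06, a7bae64}.
Ancestors of 9a95505: {1225de1, 2e00261, 4c74b62, 4e25c71, 5cd9485, 6e4d677, 9a95505, 9c6eb06, e653911}.
Common ancestors: {1225de1, 5cd9485, 9c6eb06}.
Among these, 9c6eb06 is not an ancestor of any other common ancestor — it is the merge base.

9c6eb06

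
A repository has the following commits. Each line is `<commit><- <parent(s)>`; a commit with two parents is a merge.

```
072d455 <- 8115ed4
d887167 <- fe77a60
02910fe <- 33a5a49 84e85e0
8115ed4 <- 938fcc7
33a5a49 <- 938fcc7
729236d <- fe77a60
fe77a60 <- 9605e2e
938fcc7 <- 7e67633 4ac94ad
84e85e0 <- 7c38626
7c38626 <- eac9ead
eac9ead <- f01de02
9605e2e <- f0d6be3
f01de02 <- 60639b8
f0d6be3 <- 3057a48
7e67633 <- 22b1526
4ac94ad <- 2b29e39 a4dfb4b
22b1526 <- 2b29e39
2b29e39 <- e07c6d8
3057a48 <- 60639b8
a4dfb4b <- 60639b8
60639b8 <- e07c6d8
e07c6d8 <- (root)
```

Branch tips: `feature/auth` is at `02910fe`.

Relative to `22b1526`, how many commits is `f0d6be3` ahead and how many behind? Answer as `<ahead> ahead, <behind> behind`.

3 ahead, 2 behind

Reachable from f0d6be3: {3057a48, 60639b8, e07c6d8, f0d6be3}.
Reachable from 22b1526: {22b1526, 2b29e39, e07c6d8}.
Only in f0d6be3's history (ahead): {3057a48, 60639b8, f0d6be3} — 3.
Only in 22b1526's history (behind): {22b1526, 2b29e39} — 2.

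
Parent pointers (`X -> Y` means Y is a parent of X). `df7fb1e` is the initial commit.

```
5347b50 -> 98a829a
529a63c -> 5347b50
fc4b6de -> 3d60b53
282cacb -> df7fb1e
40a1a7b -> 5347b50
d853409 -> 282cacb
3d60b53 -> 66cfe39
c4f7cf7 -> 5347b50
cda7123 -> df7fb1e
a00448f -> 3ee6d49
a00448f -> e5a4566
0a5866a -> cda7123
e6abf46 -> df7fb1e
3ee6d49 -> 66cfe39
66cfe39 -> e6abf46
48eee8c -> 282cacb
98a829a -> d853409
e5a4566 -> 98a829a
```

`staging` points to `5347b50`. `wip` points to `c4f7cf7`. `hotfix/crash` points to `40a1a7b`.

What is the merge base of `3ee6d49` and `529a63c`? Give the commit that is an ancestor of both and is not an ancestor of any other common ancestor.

df7fb1e

Ancestors of 3ee6d49: {3ee6d49, 66cfe39, df7fb1e, e6abf46}.
Ancestors of 529a63c: {282cacb, 529a63c, 5347b50, 98a829a, d853409, df7fb1e}.
Common ancestors: {df7fb1e}.
The only common ancestor is df7fb1e, so it is the merge base.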